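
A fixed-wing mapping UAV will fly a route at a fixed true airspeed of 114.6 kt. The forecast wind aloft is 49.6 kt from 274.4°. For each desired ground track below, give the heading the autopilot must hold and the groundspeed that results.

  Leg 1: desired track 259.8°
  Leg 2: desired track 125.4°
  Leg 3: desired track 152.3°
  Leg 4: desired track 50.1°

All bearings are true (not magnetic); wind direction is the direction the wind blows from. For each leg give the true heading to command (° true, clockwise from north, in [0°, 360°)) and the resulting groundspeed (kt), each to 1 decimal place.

Leg 1: heading=266.1°, groundspeed=65.9 kt
Leg 2: heading=138.3°, groundspeed=154.2 kt
Leg 3: heading=173.8°, groundspeed=133.0 kt
Leg 4: heading=32.5°, groundspeed=144.7 kt

Leg 1: desired track 259.8°; wind correction +6.3° → command heading 266.1°, groundspeed 65.9 kt
Leg 2: desired track 125.4°; wind correction +12.9° → command heading 138.3°, groundspeed 154.2 kt
Leg 3: desired track 152.3°; wind correction +21.5° → command heading 173.8°, groundspeed 133.0 kt
Leg 4: desired track 50.1°; wind correction -17.6° → command heading 32.5°, groundspeed 144.7 kt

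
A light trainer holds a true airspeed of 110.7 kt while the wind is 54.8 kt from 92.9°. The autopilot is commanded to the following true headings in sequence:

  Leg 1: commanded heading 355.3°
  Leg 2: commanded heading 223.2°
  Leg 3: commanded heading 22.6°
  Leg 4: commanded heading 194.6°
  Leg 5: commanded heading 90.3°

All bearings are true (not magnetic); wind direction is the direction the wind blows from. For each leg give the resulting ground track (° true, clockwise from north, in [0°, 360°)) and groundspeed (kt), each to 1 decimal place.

Leg 1: heading 355.3°; drift -24.7° → track 330.6°, groundspeed 129.9 kt
Leg 2: heading 223.2°; drift +16.0° → track 239.2°, groundspeed 152.0 kt
Leg 3: heading 22.6°; drift -29.2° → track 353.4°, groundspeed 105.7 kt
Leg 4: heading 194.6°; drift +23.8° → track 218.4°, groundspeed 133.1 kt
Leg 5: heading 90.3°; drift -2.5° → track 87.8°, groundspeed 56.0 kt

Leg 1: track=330.6°, groundspeed=129.9 kt
Leg 2: track=239.2°, groundspeed=152.0 kt
Leg 3: track=353.4°, groundspeed=105.7 kt
Leg 4: track=218.4°, groundspeed=133.1 kt
Leg 5: track=87.8°, groundspeed=56.0 kt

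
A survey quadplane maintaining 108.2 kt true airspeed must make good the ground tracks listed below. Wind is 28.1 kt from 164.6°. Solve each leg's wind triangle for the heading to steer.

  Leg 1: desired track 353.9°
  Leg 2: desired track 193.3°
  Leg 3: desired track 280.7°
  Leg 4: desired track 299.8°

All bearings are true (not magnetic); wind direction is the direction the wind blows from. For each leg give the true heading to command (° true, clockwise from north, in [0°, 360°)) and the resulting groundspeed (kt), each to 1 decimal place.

Leg 1: desired track 353.9°; wind correction +2.4° → command heading 356.3°, groundspeed 135.8 kt
Leg 2: desired track 193.3°; wind correction -7.2° → command heading 186.1°, groundspeed 82.7 kt
Leg 3: desired track 280.7°; wind correction -13.5° → command heading 267.2°, groundspeed 117.6 kt
Leg 4: desired track 299.8°; wind correction -10.5° → command heading 289.3°, groundspeed 126.3 kt

Leg 1: heading=356.3°, groundspeed=135.8 kt
Leg 2: heading=186.1°, groundspeed=82.7 kt
Leg 3: heading=267.2°, groundspeed=117.6 kt
Leg 4: heading=289.3°, groundspeed=126.3 kt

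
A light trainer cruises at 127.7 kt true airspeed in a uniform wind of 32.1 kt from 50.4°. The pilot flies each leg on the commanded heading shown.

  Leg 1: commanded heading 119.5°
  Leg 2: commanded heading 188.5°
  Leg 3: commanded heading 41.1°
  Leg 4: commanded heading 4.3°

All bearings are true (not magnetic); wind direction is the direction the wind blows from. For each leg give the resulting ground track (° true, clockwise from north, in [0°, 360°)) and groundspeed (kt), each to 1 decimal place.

Leg 1: heading 119.5°; drift +14.5° → track 134.0°, groundspeed 120.1 kt
Leg 2: heading 188.5°; drift +8.0° → track 196.5°, groundspeed 153.1 kt
Leg 3: heading 41.1°; drift -3.1° → track 38.0°, groundspeed 96.2 kt
Leg 4: heading 4.3°; drift -12.4° → track 351.9°, groundspeed 107.9 kt

Leg 1: track=134.0°, groundspeed=120.1 kt
Leg 2: track=196.5°, groundspeed=153.1 kt
Leg 3: track=38.0°, groundspeed=96.2 kt
Leg 4: track=351.9°, groundspeed=107.9 kt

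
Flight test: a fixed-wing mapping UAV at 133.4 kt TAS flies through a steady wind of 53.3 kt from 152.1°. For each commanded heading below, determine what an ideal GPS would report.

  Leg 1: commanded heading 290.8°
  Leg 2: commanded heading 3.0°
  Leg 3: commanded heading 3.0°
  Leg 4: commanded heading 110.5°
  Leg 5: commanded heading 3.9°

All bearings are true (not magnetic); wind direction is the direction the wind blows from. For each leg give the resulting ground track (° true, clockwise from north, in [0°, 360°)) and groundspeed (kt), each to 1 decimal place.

Leg 1: heading 290.8°; drift +11.5° → track 302.3°, groundspeed 177.0 kt
Leg 2: heading 3.0°; drift -8.7° → track 354.3°, groundspeed 181.2 kt
Leg 3: heading 3.0°; drift -8.7° → track 354.3°, groundspeed 181.2 kt
Leg 4: heading 110.5°; drift -20.7° → track 89.8°, groundspeed 100.0 kt
Leg 5: heading 3.9°; drift -8.9° → track 355.0°, groundspeed 180.9 kt

Leg 1: track=302.3°, groundspeed=177.0 kt
Leg 2: track=354.3°, groundspeed=181.2 kt
Leg 3: track=354.3°, groundspeed=181.2 kt
Leg 4: track=89.8°, groundspeed=100.0 kt
Leg 5: track=355.0°, groundspeed=180.9 kt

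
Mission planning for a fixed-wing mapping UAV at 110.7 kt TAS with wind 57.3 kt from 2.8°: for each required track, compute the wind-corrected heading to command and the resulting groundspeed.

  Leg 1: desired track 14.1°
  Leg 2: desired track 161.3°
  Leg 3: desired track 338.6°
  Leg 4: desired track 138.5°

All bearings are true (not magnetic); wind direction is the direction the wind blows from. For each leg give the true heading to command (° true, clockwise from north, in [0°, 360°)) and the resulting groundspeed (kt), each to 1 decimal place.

Leg 1: heading=8.3°, groundspeed=53.9 kt
Leg 2: heading=150.4°, groundspeed=162.0 kt
Leg 3: heading=350.9°, groundspeed=55.9 kt
Leg 4: heading=117.3°, groundspeed=144.2 kt

Leg 1: desired track 14.1°; wind correction -5.8° → command heading 8.3°, groundspeed 53.9 kt
Leg 2: desired track 161.3°; wind correction -10.9° → command heading 150.4°, groundspeed 162.0 kt
Leg 3: desired track 338.6°; wind correction +12.3° → command heading 350.9°, groundspeed 55.9 kt
Leg 4: desired track 138.5°; wind correction -21.2° → command heading 117.3°, groundspeed 144.2 kt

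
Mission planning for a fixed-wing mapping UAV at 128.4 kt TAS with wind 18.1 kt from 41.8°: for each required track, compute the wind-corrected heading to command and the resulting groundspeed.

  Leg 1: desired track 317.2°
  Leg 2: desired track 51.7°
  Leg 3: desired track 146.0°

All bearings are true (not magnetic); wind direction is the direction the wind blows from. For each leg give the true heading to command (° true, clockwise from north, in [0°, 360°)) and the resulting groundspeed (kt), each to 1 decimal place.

Leg 1: heading=325.3°, groundspeed=125.4 kt
Leg 2: heading=50.3°, groundspeed=110.5 kt
Leg 3: heading=138.1°, groundspeed=131.6 kt

Leg 1: desired track 317.2°; wind correction +8.1° → command heading 325.3°, groundspeed 125.4 kt
Leg 2: desired track 51.7°; wind correction -1.4° → command heading 50.3°, groundspeed 110.5 kt
Leg 3: desired track 146.0°; wind correction -7.9° → command heading 138.1°, groundspeed 131.6 kt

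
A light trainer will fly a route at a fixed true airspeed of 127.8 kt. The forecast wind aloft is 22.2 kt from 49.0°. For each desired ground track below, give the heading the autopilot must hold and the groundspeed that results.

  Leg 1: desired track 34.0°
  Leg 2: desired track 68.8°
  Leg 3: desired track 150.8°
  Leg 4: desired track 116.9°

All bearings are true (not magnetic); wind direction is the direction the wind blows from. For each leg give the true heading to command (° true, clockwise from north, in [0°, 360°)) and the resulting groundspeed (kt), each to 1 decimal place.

Leg 1: desired track 34.0°; wind correction +2.6° → command heading 36.6°, groundspeed 106.2 kt
Leg 2: desired track 68.8°; wind correction -3.4° → command heading 65.4°, groundspeed 106.7 kt
Leg 3: desired track 150.8°; wind correction -9.8° → command heading 141.0°, groundspeed 130.5 kt
Leg 4: desired track 116.9°; wind correction -9.3° → command heading 107.6°, groundspeed 117.8 kt

Leg 1: heading=36.6°, groundspeed=106.2 kt
Leg 2: heading=65.4°, groundspeed=106.7 kt
Leg 3: heading=141.0°, groundspeed=130.5 kt
Leg 4: heading=107.6°, groundspeed=117.8 kt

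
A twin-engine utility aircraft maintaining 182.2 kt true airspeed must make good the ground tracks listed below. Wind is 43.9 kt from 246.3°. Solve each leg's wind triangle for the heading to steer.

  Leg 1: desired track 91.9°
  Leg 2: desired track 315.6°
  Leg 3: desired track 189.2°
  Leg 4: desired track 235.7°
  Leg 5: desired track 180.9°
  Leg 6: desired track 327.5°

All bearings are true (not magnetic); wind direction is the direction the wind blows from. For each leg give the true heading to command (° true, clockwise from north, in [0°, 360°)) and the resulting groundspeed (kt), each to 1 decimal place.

Leg 1: heading=97.9°, groundspeed=220.8 kt
Leg 2: heading=302.6°, groundspeed=162.0 kt
Leg 3: heading=200.9°, groundspeed=154.6 kt
Leg 4: heading=238.2°, groundspeed=138.9 kt
Leg 5: heading=193.6°, groundspeed=159.5 kt
Leg 6: heading=313.7°, groundspeed=170.2 kt

Leg 1: desired track 91.9°; wind correction +6.0° → command heading 97.9°, groundspeed 220.8 kt
Leg 2: desired track 315.6°; wind correction -13.0° → command heading 302.6°, groundspeed 162.0 kt
Leg 3: desired track 189.2°; wind correction +11.7° → command heading 200.9°, groundspeed 154.6 kt
Leg 4: desired track 235.7°; wind correction +2.5° → command heading 238.2°, groundspeed 138.9 kt
Leg 5: desired track 180.9°; wind correction +12.7° → command heading 193.6°, groundspeed 159.5 kt
Leg 6: desired track 327.5°; wind correction -13.8° → command heading 313.7°, groundspeed 170.2 kt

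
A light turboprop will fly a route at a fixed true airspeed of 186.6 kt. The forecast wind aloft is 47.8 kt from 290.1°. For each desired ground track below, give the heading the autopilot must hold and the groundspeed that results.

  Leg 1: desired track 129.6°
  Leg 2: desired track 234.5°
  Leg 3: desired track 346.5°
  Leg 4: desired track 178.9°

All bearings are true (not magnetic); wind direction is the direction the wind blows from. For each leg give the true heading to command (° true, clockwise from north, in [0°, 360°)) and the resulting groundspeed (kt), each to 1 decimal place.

Leg 1: desired track 129.6°; wind correction +4.9° → command heading 134.5°, groundspeed 231.0 kt
Leg 2: desired track 234.5°; wind correction +12.2° → command heading 246.7°, groundspeed 155.4 kt
Leg 3: desired track 346.5°; wind correction -12.3° → command heading 334.2°, groundspeed 155.9 kt
Leg 4: desired track 178.9°; wind correction +13.8° → command heading 192.7°, groundspeed 198.5 kt

Leg 1: heading=134.5°, groundspeed=231.0 kt
Leg 2: heading=246.7°, groundspeed=155.4 kt
Leg 3: heading=334.2°, groundspeed=155.9 kt
Leg 4: heading=192.7°, groundspeed=198.5 kt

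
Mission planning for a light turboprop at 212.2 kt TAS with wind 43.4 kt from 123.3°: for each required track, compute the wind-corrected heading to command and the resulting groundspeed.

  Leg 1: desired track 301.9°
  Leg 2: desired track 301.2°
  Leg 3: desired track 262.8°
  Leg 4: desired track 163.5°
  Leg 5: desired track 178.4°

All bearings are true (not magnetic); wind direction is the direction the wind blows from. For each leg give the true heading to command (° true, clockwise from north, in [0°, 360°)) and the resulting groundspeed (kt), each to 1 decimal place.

Leg 1: heading=301.6°, groundspeed=255.6 kt
Leg 2: heading=300.8°, groundspeed=255.6 kt
Leg 3: heading=255.2°, groundspeed=243.3 kt
Leg 4: heading=155.9°, groundspeed=177.2 kt
Leg 5: heading=168.7°, groundspeed=184.4 kt

Leg 1: desired track 301.9°; wind correction -0.3° → command heading 301.6°, groundspeed 255.6 kt
Leg 2: desired track 301.2°; wind correction -0.4° → command heading 300.8°, groundspeed 255.6 kt
Leg 3: desired track 262.8°; wind correction -7.6° → command heading 255.2°, groundspeed 243.3 kt
Leg 4: desired track 163.5°; wind correction -7.6° → command heading 155.9°, groundspeed 177.2 kt
Leg 5: desired track 178.4°; wind correction -9.7° → command heading 168.7°, groundspeed 184.4 kt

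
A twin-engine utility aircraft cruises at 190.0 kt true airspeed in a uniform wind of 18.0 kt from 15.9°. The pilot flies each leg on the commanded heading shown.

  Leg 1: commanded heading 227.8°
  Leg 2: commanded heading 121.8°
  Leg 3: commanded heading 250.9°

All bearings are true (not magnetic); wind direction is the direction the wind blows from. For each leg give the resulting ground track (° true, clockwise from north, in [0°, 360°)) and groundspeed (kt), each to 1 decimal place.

Leg 1: heading 227.8°; drift -2.7° → track 225.1°, groundspeed 205.5 kt
Leg 2: heading 121.8°; drift +5.1° → track 126.9°, groundspeed 195.7 kt
Leg 3: heading 250.9°; drift -4.2° → track 246.7°, groundspeed 200.9 kt

Leg 1: track=225.1°, groundspeed=205.5 kt
Leg 2: track=126.9°, groundspeed=195.7 kt
Leg 3: track=246.7°, groundspeed=200.9 kt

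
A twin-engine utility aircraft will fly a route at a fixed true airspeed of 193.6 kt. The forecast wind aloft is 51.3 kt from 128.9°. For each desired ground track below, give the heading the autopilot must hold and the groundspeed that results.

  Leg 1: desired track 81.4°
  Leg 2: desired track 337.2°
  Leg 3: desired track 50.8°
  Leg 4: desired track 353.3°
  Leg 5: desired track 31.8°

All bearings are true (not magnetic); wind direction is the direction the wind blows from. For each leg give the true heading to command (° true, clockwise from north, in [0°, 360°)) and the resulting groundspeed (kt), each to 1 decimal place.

Leg 1: desired track 81.4°; wind correction +11.3° → command heading 92.7°, groundspeed 155.2 kt
Leg 2: desired track 337.2°; wind correction +7.2° → command heading 344.4°, groundspeed 237.2 kt
Leg 3: desired track 50.8°; wind correction +15.0° → command heading 65.8°, groundspeed 176.4 kt
Leg 4: desired track 353.3°; wind correction +10.7° → command heading 4.0°, groundspeed 226.9 kt
Leg 5: desired track 31.8°; wind correction +15.2° → command heading 47.0°, groundspeed 193.1 kt

Leg 1: heading=92.7°, groundspeed=155.2 kt
Leg 2: heading=344.4°, groundspeed=237.2 kt
Leg 3: heading=65.8°, groundspeed=176.4 kt
Leg 4: heading=4.0°, groundspeed=226.9 kt
Leg 5: heading=47.0°, groundspeed=193.1 kt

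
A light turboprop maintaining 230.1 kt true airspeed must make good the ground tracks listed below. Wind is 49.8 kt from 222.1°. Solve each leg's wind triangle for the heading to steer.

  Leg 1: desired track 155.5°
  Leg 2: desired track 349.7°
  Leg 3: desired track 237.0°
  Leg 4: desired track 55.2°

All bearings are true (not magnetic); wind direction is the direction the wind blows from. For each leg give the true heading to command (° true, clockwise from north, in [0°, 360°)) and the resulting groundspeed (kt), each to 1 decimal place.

Leg 1: desired track 155.5°; wind correction +11.5° → command heading 167.0°, groundspeed 205.7 kt
Leg 2: desired track 349.7°; wind correction -9.9° → command heading 339.8°, groundspeed 257.1 kt
Leg 3: desired track 237.0°; wind correction -3.2° → command heading 233.8°, groundspeed 181.6 kt
Leg 4: desired track 55.2°; wind correction +2.8° → command heading 58.0°, groundspeed 278.3 kt

Leg 1: heading=167.0°, groundspeed=205.7 kt
Leg 2: heading=339.8°, groundspeed=257.1 kt
Leg 3: heading=233.8°, groundspeed=181.6 kt
Leg 4: heading=58.0°, groundspeed=278.3 kt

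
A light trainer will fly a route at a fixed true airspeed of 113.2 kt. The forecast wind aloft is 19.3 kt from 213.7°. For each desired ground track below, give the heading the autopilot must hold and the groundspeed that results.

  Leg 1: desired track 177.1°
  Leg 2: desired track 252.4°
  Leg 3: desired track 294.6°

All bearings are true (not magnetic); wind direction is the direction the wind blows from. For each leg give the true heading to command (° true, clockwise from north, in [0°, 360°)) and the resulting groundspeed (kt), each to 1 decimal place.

Leg 1: desired track 177.1°; wind correction +5.8° → command heading 182.9°, groundspeed 97.1 kt
Leg 2: desired track 252.4°; wind correction -6.1° → command heading 246.3°, groundspeed 97.5 kt
Leg 3: desired track 294.6°; wind correction -9.7° → command heading 284.9°, groundspeed 108.5 kt

Leg 1: heading=182.9°, groundspeed=97.1 kt
Leg 2: heading=246.3°, groundspeed=97.5 kt
Leg 3: heading=284.9°, groundspeed=108.5 kt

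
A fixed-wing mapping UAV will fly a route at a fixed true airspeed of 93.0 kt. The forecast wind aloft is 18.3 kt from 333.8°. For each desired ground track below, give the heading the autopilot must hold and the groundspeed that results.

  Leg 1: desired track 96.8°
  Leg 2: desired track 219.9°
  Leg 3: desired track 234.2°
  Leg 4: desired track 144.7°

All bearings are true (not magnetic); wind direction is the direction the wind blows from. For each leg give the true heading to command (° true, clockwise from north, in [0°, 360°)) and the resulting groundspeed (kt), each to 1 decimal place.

Leg 1: heading=87.3°, groundspeed=101.7 kt
Leg 2: heading=230.3°, groundspeed=98.9 kt
Leg 3: heading=245.4°, groundspeed=94.3 kt
Leg 4: heading=142.9°, groundspeed=111.0 kt

Leg 1: desired track 96.8°; wind correction -9.5° → command heading 87.3°, groundspeed 101.7 kt
Leg 2: desired track 219.9°; wind correction +10.4° → command heading 230.3°, groundspeed 98.9 kt
Leg 3: desired track 234.2°; wind correction +11.2° → command heading 245.4°, groundspeed 94.3 kt
Leg 4: desired track 144.7°; wind correction -1.8° → command heading 142.9°, groundspeed 111.0 kt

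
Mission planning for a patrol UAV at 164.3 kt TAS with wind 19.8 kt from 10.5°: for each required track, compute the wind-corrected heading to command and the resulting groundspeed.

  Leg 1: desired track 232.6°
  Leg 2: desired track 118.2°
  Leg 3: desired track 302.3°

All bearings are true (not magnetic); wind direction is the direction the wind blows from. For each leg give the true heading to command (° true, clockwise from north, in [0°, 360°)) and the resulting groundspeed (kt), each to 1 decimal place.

Leg 1: desired track 232.6°; wind correction +4.6° → command heading 237.2°, groundspeed 178.5 kt
Leg 2: desired track 118.2°; wind correction -6.6° → command heading 111.6°, groundspeed 169.2 kt
Leg 3: desired track 302.3°; wind correction +6.4° → command heading 308.7°, groundspeed 155.9 kt

Leg 1: heading=237.2°, groundspeed=178.5 kt
Leg 2: heading=111.6°, groundspeed=169.2 kt
Leg 3: heading=308.7°, groundspeed=155.9 kt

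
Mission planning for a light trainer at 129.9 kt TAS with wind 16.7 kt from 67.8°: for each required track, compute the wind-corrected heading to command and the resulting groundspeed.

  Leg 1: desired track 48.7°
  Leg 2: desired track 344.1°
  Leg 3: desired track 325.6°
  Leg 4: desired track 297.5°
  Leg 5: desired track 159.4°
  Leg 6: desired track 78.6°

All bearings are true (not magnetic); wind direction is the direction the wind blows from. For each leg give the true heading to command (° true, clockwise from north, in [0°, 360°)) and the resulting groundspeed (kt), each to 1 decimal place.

Leg 1: desired track 48.7°; wind correction +2.4° → command heading 51.1°, groundspeed 114.0 kt
Leg 2: desired track 344.1°; wind correction +7.3° → command heading 351.4°, groundspeed 127.0 kt
Leg 3: desired track 325.6°; wind correction +7.2° → command heading 332.8°, groundspeed 132.4 kt
Leg 4: desired track 297.5°; wind correction +5.6° → command heading 303.1°, groundspeed 140.1 kt
Leg 5: desired track 159.4°; wind correction -7.4° → command heading 152.0°, groundspeed 129.3 kt
Leg 6: desired track 78.6°; wind correction -1.4° → command heading 77.2°, groundspeed 113.5 kt

Leg 1: heading=51.1°, groundspeed=114.0 kt
Leg 2: heading=351.4°, groundspeed=127.0 kt
Leg 3: heading=332.8°, groundspeed=132.4 kt
Leg 4: heading=303.1°, groundspeed=140.1 kt
Leg 5: heading=152.0°, groundspeed=129.3 kt
Leg 6: heading=77.2°, groundspeed=113.5 kt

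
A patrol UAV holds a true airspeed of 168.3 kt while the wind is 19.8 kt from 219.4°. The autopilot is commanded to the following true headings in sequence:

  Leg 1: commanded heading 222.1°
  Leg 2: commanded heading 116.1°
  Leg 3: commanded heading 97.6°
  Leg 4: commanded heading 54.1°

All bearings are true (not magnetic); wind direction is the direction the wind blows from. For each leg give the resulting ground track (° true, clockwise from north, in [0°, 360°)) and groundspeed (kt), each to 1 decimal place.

Leg 1: heading 222.1°; drift +0.4° → track 222.5°, groundspeed 148.5 kt
Leg 2: heading 116.1°; drift -6.4° → track 109.7°, groundspeed 173.9 kt
Leg 3: heading 97.6°; drift -5.4° → track 92.2°, groundspeed 179.5 kt
Leg 4: heading 54.1°; drift -1.5° → track 52.6°, groundspeed 187.5 kt

Leg 1: track=222.5°, groundspeed=148.5 kt
Leg 2: track=109.7°, groundspeed=173.9 kt
Leg 3: track=92.2°, groundspeed=179.5 kt
Leg 4: track=52.6°, groundspeed=187.5 kt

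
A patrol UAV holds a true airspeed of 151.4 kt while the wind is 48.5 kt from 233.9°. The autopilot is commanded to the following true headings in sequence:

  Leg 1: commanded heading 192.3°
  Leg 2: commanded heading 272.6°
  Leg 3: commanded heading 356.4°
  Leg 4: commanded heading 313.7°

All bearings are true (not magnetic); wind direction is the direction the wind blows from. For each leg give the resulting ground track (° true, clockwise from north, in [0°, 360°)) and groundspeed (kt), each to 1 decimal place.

Leg 1: heading 192.3°; drift -15.6° → track 176.7°, groundspeed 119.5 kt
Leg 2: heading 272.6°; drift +15.0° → track 287.6°, groundspeed 117.5 kt
Leg 3: heading 356.4°; drift +13.0° → track 9.4°, groundspeed 182.1 kt
Leg 4: heading 313.7°; drift +18.5° → track 332.2°, groundspeed 150.6 kt

Leg 1: track=176.7°, groundspeed=119.5 kt
Leg 2: track=287.6°, groundspeed=117.5 kt
Leg 3: track=9.4°, groundspeed=182.1 kt
Leg 4: track=332.2°, groundspeed=150.6 kt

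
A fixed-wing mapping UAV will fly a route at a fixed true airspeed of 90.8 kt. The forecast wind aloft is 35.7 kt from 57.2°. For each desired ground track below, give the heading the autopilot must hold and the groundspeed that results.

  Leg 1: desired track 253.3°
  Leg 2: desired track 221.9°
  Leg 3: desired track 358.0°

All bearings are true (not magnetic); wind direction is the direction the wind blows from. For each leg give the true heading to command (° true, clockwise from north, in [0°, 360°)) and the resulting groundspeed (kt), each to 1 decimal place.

Leg 1: desired track 253.3°; wind correction +6.3° → command heading 259.6°, groundspeed 124.6 kt
Leg 2: desired track 221.9°; wind correction -6.0° → command heading 215.9°, groundspeed 124.7 kt
Leg 3: desired track 358.0°; wind correction +19.7° → command heading 17.7°, groundspeed 67.2 kt

Leg 1: heading=259.6°, groundspeed=124.6 kt
Leg 2: heading=215.9°, groundspeed=124.7 kt
Leg 3: heading=17.7°, groundspeed=67.2 kt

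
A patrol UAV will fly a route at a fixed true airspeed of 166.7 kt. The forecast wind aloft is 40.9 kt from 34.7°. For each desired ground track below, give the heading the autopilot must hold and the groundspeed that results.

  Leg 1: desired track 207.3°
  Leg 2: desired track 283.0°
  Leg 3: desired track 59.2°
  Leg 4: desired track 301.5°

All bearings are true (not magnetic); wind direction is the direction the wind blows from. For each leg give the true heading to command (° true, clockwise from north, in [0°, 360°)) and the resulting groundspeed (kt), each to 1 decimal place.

Leg 1: heading=205.5°, groundspeed=207.2 kt
Leg 2: heading=296.2°, groundspeed=177.4 kt
Leg 3: heading=53.4°, groundspeed=128.6 kt
Leg 4: heading=315.7°, groundspeed=163.9 kt

Leg 1: desired track 207.3°; wind correction -1.8° → command heading 205.5°, groundspeed 207.2 kt
Leg 2: desired track 283.0°; wind correction +13.2° → command heading 296.2°, groundspeed 177.4 kt
Leg 3: desired track 59.2°; wind correction -5.8° → command heading 53.4°, groundspeed 128.6 kt
Leg 4: desired track 301.5°; wind correction +14.2° → command heading 315.7°, groundspeed 163.9 kt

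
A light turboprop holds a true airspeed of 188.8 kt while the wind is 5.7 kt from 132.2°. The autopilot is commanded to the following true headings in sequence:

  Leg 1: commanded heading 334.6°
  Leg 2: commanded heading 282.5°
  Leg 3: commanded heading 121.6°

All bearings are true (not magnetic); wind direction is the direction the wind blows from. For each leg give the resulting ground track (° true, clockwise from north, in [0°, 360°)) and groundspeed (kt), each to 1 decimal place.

Leg 1: track=334.0°, groundspeed=194.1 kt
Leg 2: track=283.3°, groundspeed=193.8 kt
Leg 3: track=121.3°, groundspeed=183.2 kt

Leg 1: heading 334.6°; drift -0.6° → track 334.0°, groundspeed 194.1 kt
Leg 2: heading 282.5°; drift +0.8° → track 283.3°, groundspeed 193.8 kt
Leg 3: heading 121.6°; drift -0.3° → track 121.3°, groundspeed 183.2 kt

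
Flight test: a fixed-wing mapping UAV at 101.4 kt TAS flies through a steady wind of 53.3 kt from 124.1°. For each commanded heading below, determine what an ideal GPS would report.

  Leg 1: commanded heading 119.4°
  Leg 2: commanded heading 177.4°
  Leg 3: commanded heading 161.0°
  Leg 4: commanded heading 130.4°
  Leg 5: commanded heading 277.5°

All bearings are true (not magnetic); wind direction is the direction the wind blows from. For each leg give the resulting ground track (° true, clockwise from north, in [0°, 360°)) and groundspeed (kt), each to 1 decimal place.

Leg 1: heading 119.4°; drift -5.2° → track 114.2°, groundspeed 48.5 kt
Leg 2: heading 177.4°; drift +31.6° → track 209.0°, groundspeed 81.6 kt
Leg 3: heading 161.0°; drift +28.6° → track 189.6°, groundspeed 66.9 kt
Leg 4: heading 130.4°; drift +6.9° → track 137.3°, groundspeed 48.8 kt
Leg 5: heading 277.5°; drift +9.1° → track 286.6°, groundspeed 151.0 kt

Leg 1: track=114.2°, groundspeed=48.5 kt
Leg 2: track=209.0°, groundspeed=81.6 kt
Leg 3: track=189.6°, groundspeed=66.9 kt
Leg 4: track=137.3°, groundspeed=48.8 kt
Leg 5: track=286.6°, groundspeed=151.0 kt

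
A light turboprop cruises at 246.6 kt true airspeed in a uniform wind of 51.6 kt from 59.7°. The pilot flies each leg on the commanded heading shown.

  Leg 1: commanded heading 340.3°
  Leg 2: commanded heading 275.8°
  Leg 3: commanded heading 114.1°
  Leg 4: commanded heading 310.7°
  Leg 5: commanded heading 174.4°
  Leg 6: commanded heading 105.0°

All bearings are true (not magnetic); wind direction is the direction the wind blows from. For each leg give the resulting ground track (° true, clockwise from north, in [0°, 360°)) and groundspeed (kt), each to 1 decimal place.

Leg 1: heading 340.3°; drift -12.1° → track 328.2°, groundspeed 242.5 kt
Leg 2: heading 275.8°; drift -6.0° → track 269.8°, groundspeed 289.9 kt
Leg 3: heading 114.1°; drift +11.0° → track 125.1°, groundspeed 220.6 kt
Leg 4: heading 310.7°; drift -10.5° → track 300.2°, groundspeed 267.9 kt
Leg 5: heading 174.4°; drift +9.9° → track 184.3°, groundspeed 272.2 kt
Leg 6: heading 105.0°; drift +9.9° → track 114.9°, groundspeed 213.5 kt

Leg 1: track=328.2°, groundspeed=242.5 kt
Leg 2: track=269.8°, groundspeed=289.9 kt
Leg 3: track=125.1°, groundspeed=220.6 kt
Leg 4: track=300.2°, groundspeed=267.9 kt
Leg 5: track=184.3°, groundspeed=272.2 kt
Leg 6: track=114.9°, groundspeed=213.5 kt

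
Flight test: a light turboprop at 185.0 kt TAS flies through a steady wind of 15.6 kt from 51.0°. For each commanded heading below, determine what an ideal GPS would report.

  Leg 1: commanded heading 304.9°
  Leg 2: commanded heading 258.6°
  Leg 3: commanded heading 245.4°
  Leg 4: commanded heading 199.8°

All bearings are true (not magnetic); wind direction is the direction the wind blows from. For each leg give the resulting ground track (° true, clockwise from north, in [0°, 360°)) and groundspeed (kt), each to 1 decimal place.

Leg 1: track=300.4°, groundspeed=189.9 kt
Leg 2: track=256.5°, groundspeed=199.0 kt
Leg 3: track=244.3°, groundspeed=200.1 kt
Leg 4: track=202.1°, groundspeed=198.5 kt

Leg 1: heading 304.9°; drift -4.5° → track 300.4°, groundspeed 189.9 kt
Leg 2: heading 258.6°; drift -2.1° → track 256.5°, groundspeed 199.0 kt
Leg 3: heading 245.4°; drift -1.1° → track 244.3°, groundspeed 200.1 kt
Leg 4: heading 199.8°; drift +2.3° → track 202.1°, groundspeed 198.5 kt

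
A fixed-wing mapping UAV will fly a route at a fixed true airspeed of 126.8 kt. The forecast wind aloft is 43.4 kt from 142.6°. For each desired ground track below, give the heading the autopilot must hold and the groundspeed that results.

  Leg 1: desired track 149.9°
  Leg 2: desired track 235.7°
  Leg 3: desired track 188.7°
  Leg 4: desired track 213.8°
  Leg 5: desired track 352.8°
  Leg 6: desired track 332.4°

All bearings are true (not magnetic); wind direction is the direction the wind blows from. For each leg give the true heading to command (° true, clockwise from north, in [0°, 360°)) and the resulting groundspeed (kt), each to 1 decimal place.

Leg 1: desired track 149.9°; wind correction -2.5° → command heading 147.4°, groundspeed 83.6 kt
Leg 2: desired track 235.7°; wind correction -20.0° → command heading 215.7°, groundspeed 121.5 kt
Leg 3: desired track 188.7°; wind correction -14.3° → command heading 174.4°, groundspeed 92.8 kt
Leg 4: desired track 213.8°; wind correction -18.9° → command heading 194.9°, groundspeed 106.0 kt
Leg 5: desired track 352.8°; wind correction +9.9° → command heading 2.7°, groundspeed 162.4 kt
Leg 6: desired track 332.4°; wind correction +3.3° → command heading 335.7°, groundspeed 169.4 kt

Leg 1: heading=147.4°, groundspeed=83.6 kt
Leg 2: heading=215.7°, groundspeed=121.5 kt
Leg 3: heading=174.4°, groundspeed=92.8 kt
Leg 4: heading=194.9°, groundspeed=106.0 kt
Leg 5: heading=2.7°, groundspeed=162.4 kt
Leg 6: heading=335.7°, groundspeed=169.4 kt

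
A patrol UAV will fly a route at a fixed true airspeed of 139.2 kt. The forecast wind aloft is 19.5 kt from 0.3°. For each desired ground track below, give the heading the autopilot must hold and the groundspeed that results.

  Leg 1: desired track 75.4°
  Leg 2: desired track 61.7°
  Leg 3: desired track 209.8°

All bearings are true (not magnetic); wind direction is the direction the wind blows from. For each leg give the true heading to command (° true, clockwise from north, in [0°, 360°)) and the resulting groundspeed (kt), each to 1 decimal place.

Leg 1: desired track 75.4°; wind correction -7.8° → command heading 67.6°, groundspeed 132.9 kt
Leg 2: desired track 61.7°; wind correction -7.1° → command heading 54.6°, groundspeed 128.8 kt
Leg 3: desired track 209.8°; wind correction +4.0° → command heading 213.8°, groundspeed 155.8 kt

Leg 1: heading=67.6°, groundspeed=132.9 kt
Leg 2: heading=54.6°, groundspeed=128.8 kt
Leg 3: heading=213.8°, groundspeed=155.8 kt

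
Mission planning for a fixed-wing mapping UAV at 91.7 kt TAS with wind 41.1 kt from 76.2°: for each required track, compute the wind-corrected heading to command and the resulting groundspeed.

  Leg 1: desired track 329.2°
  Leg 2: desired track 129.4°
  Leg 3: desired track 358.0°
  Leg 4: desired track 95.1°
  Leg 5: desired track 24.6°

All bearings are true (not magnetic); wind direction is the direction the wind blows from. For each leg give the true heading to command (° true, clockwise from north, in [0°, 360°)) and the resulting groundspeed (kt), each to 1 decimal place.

Leg 1: heading=354.6°, groundspeed=94.9 kt
Leg 2: heading=108.4°, groundspeed=61.0 kt
Leg 3: heading=24.0°, groundspeed=74.0 kt
Leg 4: heading=86.8°, groundspeed=51.8 kt
Leg 5: heading=45.2°, groundspeed=60.3 kt

Leg 1: desired track 329.2°; wind correction +25.4° → command heading 354.6°, groundspeed 94.9 kt
Leg 2: desired track 129.4°; wind correction -21.0° → command heading 108.4°, groundspeed 61.0 kt
Leg 3: desired track 358.0°; wind correction +26.0° → command heading 24.0°, groundspeed 74.0 kt
Leg 4: desired track 95.1°; wind correction -8.3° → command heading 86.8°, groundspeed 51.8 kt
Leg 5: desired track 24.6°; wind correction +20.6° → command heading 45.2°, groundspeed 60.3 kt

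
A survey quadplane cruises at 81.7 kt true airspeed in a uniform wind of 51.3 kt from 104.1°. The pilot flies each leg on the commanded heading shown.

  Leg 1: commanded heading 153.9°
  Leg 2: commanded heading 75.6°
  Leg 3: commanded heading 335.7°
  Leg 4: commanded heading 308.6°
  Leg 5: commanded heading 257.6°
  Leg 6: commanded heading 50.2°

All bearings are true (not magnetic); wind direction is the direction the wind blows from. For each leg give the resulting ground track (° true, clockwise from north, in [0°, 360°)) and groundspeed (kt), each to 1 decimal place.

Leg 1: heading 153.9°; drift +38.9° → track 192.8°, groundspeed 62.4 kt
Leg 2: heading 75.6°; drift -33.8° → track 41.8°, groundspeed 44.0 kt
Leg 3: heading 335.7°; drift -19.5° → track 316.2°, groundspeed 120.5 kt
Leg 4: heading 308.6°; drift -9.4° → track 299.2°, groundspeed 130.1 kt
Leg 5: heading 257.6°; drift +10.2° → track 267.8°, groundspeed 129.6 kt
Leg 6: heading 50.2°; drift -38.8° → track 11.4°, groundspeed 66.1 kt

Leg 1: track=192.8°, groundspeed=62.4 kt
Leg 2: track=41.8°, groundspeed=44.0 kt
Leg 3: track=316.2°, groundspeed=120.5 kt
Leg 4: track=299.2°, groundspeed=130.1 kt
Leg 5: track=267.8°, groundspeed=129.6 kt
Leg 6: track=11.4°, groundspeed=66.1 kt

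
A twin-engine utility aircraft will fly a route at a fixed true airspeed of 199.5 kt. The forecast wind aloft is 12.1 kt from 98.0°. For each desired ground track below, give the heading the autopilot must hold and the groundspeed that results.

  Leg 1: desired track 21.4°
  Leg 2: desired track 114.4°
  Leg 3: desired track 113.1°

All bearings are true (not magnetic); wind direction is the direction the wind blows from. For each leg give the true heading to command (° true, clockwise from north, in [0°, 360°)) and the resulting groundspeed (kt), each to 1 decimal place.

Leg 1: heading=24.8°, groundspeed=196.3 kt
Leg 2: heading=113.4°, groundspeed=187.9 kt
Leg 3: heading=112.2°, groundspeed=187.8 kt

Leg 1: desired track 21.4°; wind correction +3.4° → command heading 24.8°, groundspeed 196.3 kt
Leg 2: desired track 114.4°; wind correction -1.0° → command heading 113.4°, groundspeed 187.9 kt
Leg 3: desired track 113.1°; wind correction -0.9° → command heading 112.2°, groundspeed 187.8 kt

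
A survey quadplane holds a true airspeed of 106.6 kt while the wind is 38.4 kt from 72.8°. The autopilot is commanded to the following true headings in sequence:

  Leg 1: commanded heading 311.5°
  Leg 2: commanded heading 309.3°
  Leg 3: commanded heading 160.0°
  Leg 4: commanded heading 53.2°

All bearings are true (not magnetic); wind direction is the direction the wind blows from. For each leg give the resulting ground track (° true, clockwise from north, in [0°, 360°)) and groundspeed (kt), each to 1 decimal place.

Leg 1: heading 311.5°; drift -14.5° → track 297.0°, groundspeed 130.7 kt
Leg 2: heading 309.3°; drift -14.1° → track 295.2°, groundspeed 131.7 kt
Leg 3: heading 160.0°; drift +20.1° → track 180.1°, groundspeed 111.5 kt
Leg 4: heading 53.2°; drift -10.4° → track 42.8°, groundspeed 71.6 kt

Leg 1: track=297.0°, groundspeed=130.7 kt
Leg 2: track=295.2°, groundspeed=131.7 kt
Leg 3: track=180.1°, groundspeed=111.5 kt
Leg 4: track=42.8°, groundspeed=71.6 kt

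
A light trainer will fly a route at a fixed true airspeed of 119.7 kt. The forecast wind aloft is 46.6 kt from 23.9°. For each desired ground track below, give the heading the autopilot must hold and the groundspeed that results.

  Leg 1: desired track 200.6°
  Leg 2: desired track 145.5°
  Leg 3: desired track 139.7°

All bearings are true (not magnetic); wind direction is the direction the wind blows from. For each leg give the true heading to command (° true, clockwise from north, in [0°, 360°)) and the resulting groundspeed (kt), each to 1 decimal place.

Leg 1: heading=199.3°, groundspeed=166.2 kt
Leg 2: heading=126.1°, groundspeed=137.3 kt
Leg 3: heading=119.2°, groundspeed=132.4 kt

Leg 1: desired track 200.6°; wind correction -1.3° → command heading 199.3°, groundspeed 166.2 kt
Leg 2: desired track 145.5°; wind correction -19.4° → command heading 126.1°, groundspeed 137.3 kt
Leg 3: desired track 139.7°; wind correction -20.5° → command heading 119.2°, groundspeed 132.4 kt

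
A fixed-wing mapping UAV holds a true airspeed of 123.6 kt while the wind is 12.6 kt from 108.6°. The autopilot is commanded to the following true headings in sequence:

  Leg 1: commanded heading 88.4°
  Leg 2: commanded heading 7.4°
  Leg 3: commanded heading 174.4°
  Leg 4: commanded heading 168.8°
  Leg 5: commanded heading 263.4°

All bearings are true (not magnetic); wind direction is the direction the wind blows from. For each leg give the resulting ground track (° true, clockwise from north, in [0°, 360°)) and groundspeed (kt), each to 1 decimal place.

Leg 1: track=86.2°, groundspeed=111.9 kt
Leg 2: track=1.8°, groundspeed=126.7 kt
Leg 3: track=179.9°, groundspeed=119.0 kt
Leg 4: track=174.1°, groundspeed=117.8 kt
Leg 5: track=265.7°, groundspeed=135.1 kt

Leg 1: heading 88.4°; drift -2.2° → track 86.2°, groundspeed 111.9 kt
Leg 2: heading 7.4°; drift -5.6° → track 1.8°, groundspeed 126.7 kt
Leg 3: heading 174.4°; drift +5.5° → track 179.9°, groundspeed 119.0 kt
Leg 4: heading 168.8°; drift +5.3° → track 174.1°, groundspeed 117.8 kt
Leg 5: heading 263.4°; drift +2.3° → track 265.7°, groundspeed 135.1 kt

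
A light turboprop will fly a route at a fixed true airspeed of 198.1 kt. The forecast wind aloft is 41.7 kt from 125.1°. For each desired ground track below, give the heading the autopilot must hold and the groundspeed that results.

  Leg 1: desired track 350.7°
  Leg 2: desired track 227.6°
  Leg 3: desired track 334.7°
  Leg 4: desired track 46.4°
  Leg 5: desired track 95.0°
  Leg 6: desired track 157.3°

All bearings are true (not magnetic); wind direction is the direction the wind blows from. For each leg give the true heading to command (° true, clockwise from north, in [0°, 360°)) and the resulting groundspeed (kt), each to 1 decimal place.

Leg 1: desired track 350.7°; wind correction +8.6° → command heading 359.3°, groundspeed 225.0 kt
Leg 2: desired track 227.6°; wind correction -11.9° → command heading 215.7°, groundspeed 202.9 kt
Leg 3: desired track 334.7°; wind correction +6.0° → command heading 340.7°, groundspeed 233.3 kt
Leg 4: desired track 46.4°; wind correction +11.9° → command heading 58.3°, groundspeed 185.7 kt
Leg 5: desired track 95.0°; wind correction +6.1° → command heading 101.1°, groundspeed 160.9 kt
Leg 6: desired track 157.3°; wind correction -6.4° → command heading 150.9°, groundspeed 161.6 kt

Leg 1: heading=359.3°, groundspeed=225.0 kt
Leg 2: heading=215.7°, groundspeed=202.9 kt
Leg 3: heading=340.7°, groundspeed=233.3 kt
Leg 4: heading=58.3°, groundspeed=185.7 kt
Leg 5: heading=101.1°, groundspeed=160.9 kt
Leg 6: heading=150.9°, groundspeed=161.6 kt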